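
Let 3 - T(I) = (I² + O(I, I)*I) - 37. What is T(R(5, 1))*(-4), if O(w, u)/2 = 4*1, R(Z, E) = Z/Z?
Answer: -124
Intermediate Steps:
R(Z, E) = 1
O(w, u) = 8 (O(w, u) = 2*(4*1) = 2*4 = 8)
T(I) = 40 - I² - 8*I (T(I) = 3 - ((I² + 8*I) - 37) = 3 - (-37 + I² + 8*I) = 3 + (37 - I² - 8*I) = 40 - I² - 8*I)
T(R(5, 1))*(-4) = (40 - 1*1² - 8*1)*(-4) = (40 - 1*1 - 8)*(-4) = (40 - 1 - 8)*(-4) = 31*(-4) = -124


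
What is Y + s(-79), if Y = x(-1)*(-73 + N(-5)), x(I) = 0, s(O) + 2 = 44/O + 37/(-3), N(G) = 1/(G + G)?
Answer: -3529/237 ≈ -14.890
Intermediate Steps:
N(G) = 1/(2*G)
s(O) = -43/3 + 44/O (s(O) = -2 + (44/O + 37/(-3)) = -2 + (44/O + 37*(-1/3)) = -2 + (44/O - 37/3) = -2 + (-37/3 + 44/O) = -43/3 + 44/O)
Y = 0 (Y = 0*(-73 + (1/2)/(-5)) = 0*(-73 + (1/2)*(-1/5)) = 0*(-73 - 1/10) = 0*(-731/10) = 0)
Y + s(-79) = 0 + (-43/3 + 44/(-79)) = 0 + (-43/3 + 44*(-1/79)) = 0 + (-43/3 - 44/79) = 0 - 3529/237 = -3529/237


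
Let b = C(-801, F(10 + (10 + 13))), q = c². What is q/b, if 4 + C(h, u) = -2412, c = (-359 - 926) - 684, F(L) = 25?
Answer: -3876961/2416 ≈ -1604.7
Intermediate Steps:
c = -1969 (c = -1285 - 684 = -1969)
C(h, u) = -2416 (C(h, u) = -4 - 2412 = -2416)
q = 3876961 (q = (-1969)² = 3876961)
b = -2416
q/b = 3876961/(-2416) = 3876961*(-1/2416) = -3876961/2416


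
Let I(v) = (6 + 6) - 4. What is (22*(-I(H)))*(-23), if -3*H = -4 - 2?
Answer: 4048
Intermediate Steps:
H = 2 (H = -(-4 - 2)/3 = -1/3*(-6) = 2)
I(v) = 8 (I(v) = 12 - 4 = 8)
(22*(-I(H)))*(-23) = (22*(-1*8))*(-23) = (22*(-8))*(-23) = -176*(-23) = 4048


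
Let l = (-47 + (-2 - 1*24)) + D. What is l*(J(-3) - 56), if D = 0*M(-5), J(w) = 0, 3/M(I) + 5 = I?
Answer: 4088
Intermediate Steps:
M(I) = 3/(-5 + I)
D = 0 (D = 0*(3/(-5 - 5)) = 0*(3/(-10)) = 0*(3*(-⅒)) = 0*(-3/10) = 0)
l = -73 (l = (-47 + (-2 - 1*24)) + 0 = (-47 + (-2 - 24)) + 0 = (-47 - 26) + 0 = -73 + 0 = -73)
l*(J(-3) - 56) = -73*(0 - 56) = -73*(-56) = 4088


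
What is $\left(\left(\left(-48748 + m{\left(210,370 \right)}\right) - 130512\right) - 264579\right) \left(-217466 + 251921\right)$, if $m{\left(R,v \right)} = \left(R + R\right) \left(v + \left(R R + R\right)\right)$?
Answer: $631276275255$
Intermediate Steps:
$m{\left(R,v \right)} = 2 R \left(R + v + R^{2}\right)$ ($m{\left(R,v \right)} = 2 R \left(v + \left(R^{2} + R\right)\right) = 2 R \left(v + \left(R + R^{2}\right)\right) = 2 R \left(R + v + R^{2}\right)$)
$\left(\left(\left(-48748 + m{\left(210,370 \right)}\right) - 130512\right) - 264579\right) \left(-217466 + 251921\right) = \left(\left(\left(-48748 + 2 \cdot 210 \left(210 + 370 + 210^{2}\right)\right) - 130512\right) - 264579\right) \left(-217466 + 251921\right) = \left(\left(\left(-48748 + 2 \cdot 210 \left(210 + 370 + 44100\right)\right) - 130512\right) - 264579\right) 34455 = \left(\left(\left(-48748 + 2 \cdot 210 \cdot 44680\right) - 130512\right) - 264579\right) 34455 = \left(\left(\left(-48748 + 18765600\right) - 130512\right) - 264579\right) 34455 = \left(\left(18716852 - 130512\right) - 264579\right) 34455 = \left(18586340 - 264579\right) 34455 = 18321761 \cdot 34455 = 631276275255$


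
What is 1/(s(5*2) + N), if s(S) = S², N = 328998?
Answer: 1/329098 ≈ 3.0386e-6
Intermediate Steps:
1/(s(5*2) + N) = 1/((5*2)² + 328998) = 1/(10² + 328998) = 1/(100 + 328998) = 1/329098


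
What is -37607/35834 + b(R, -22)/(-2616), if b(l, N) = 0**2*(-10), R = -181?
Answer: -37607/35834 ≈ -1.0495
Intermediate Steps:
b(l, N) = 0 (b(l, N) = 0*(-10) = 0)
-37607/35834 + b(R, -22)/(-2616) = -37607/35834 + 0/(-2616) = -37607*1/35834 + 0*(-1/2616) = -37607/35834 + 0 = -37607/35834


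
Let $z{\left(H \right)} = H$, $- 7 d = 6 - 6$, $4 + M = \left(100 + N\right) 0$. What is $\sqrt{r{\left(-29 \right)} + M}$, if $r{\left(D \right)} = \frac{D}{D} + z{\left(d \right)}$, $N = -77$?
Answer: $i \sqrt{3} \approx 1.732 i$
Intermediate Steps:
$M = -4$ ($M = -4 + \left(100 - 77\right) 0 = -4 + 23 \cdot 0 = -4 + 0 = -4$)
$d = 0$ ($d = - \frac{6 - 6}{7} = \left(- \frac{1}{7}\right) 0 = 0$)
$r{\left(D \right)} = 1$ ($r{\left(D \right)} = \frac{D}{D} + 0 = 1 + 0 = 1$)
$\sqrt{r{\left(-29 \right)} + M} = \sqrt{1 - 4} = \sqrt{-3} = i \sqrt{3}$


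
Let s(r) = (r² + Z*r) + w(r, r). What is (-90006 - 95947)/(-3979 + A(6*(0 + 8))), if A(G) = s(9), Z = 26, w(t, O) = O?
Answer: 185953/3655 ≈ 50.876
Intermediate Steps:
s(r) = r² + 27*r (s(r) = (r² + 26*r) + r = r² + 27*r)
A(G) = 324 (A(G) = 9*(27 + 9) = 9*36 = 324)
(-90006 - 95947)/(-3979 + A(6*(0 + 8))) = (-90006 - 95947)/(-3979 + 324) = -185953/(-3655) = -185953*(-1/3655) = 185953/3655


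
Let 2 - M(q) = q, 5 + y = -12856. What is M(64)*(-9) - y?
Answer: 13419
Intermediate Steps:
y = -12861 (y = -5 - 12856 = -12861)
M(q) = 2 - q
M(64)*(-9) - y = (2 - 1*64)*(-9) - 1*(-12861) = (2 - 64)*(-9) + 12861 = -62*(-9) + 12861 = 558 + 12861 = 13419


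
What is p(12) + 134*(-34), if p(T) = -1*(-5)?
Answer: -4551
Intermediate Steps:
p(T) = 5
p(12) + 134*(-34) = 5 + 134*(-34) = 5 - 4556 = -4551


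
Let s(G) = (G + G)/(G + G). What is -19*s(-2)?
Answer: -19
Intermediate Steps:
s(G) = 1 (s(G) = (2*G)/((2*G)) = (2*G)*(1/(2*G)) = 1)
-19*s(-2) = -19*1 = -19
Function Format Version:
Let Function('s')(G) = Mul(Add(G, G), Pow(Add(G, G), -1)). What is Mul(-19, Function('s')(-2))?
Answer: -19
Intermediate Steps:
Function('s')(G) = 1 (Function('s')(G) = Mul(Mul(2, G), Pow(Mul(2, G), -1)) = Mul(Mul(2, G), Mul(Rational(1, 2), Pow(G, -1))) = 1)
Mul(-19, Function('s')(-2)) = Mul(-19, 1) = -19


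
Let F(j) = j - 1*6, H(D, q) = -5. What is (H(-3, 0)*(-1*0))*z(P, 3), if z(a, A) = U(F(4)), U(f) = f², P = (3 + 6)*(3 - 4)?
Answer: 0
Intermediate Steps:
P = -9 (P = 9*(-1) = -9)
F(j) = -6 + j (F(j) = j - 6 = -6 + j)
z(a, A) = 4 (z(a, A) = (-6 + 4)² = (-2)² = 4)
(H(-3, 0)*(-1*0))*z(P, 3) = -(-5)*0*4 = -5*0*4 = 0*4 = 0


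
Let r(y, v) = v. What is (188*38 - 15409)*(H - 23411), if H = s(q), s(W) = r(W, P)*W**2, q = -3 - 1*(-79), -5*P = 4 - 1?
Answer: 222135099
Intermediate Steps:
P = -3/5 (P = -(4 - 1)/5 = -1/5*3 = -3/5 ≈ -0.60000)
q = 76 (q = -3 + 79 = 76)
s(W) = -3*W**2/5
H = -17328/5 (H = -3/5*76**2 = -3/5*5776 = -17328/5 ≈ -3465.6)
(188*38 - 15409)*(H - 23411) = (188*38 - 15409)*(-17328/5 - 23411) = (7144 - 15409)*(-134383/5) = -8265*(-134383/5) = 222135099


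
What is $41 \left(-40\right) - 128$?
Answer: $-1768$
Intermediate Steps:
$41 \left(-40\right) - 128 = -1640 - 128 = -1768$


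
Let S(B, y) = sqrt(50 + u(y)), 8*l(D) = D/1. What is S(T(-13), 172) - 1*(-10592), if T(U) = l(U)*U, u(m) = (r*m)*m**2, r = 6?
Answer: 10592 + sqrt(30530738) ≈ 16117.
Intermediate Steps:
u(m) = 6*m**3 (u(m) = (6*m)*m**2 = 6*m**3)
l(D) = D/8 (l(D) = (D/1)/8 = (D*1)/8 = D/8)
T(U) = U**2/8 (T(U) = (U/8)*U = U**2/8)
S(B, y) = sqrt(50 + 6*y**3)
S(T(-13), 172) - 1*(-10592) = sqrt(50 + 6*172**3) - 1*(-10592) = sqrt(50 + 6*5088448) + 10592 = sqrt(50 + 30530688) + 10592 = sqrt(30530738) + 10592 = 10592 + sqrt(30530738)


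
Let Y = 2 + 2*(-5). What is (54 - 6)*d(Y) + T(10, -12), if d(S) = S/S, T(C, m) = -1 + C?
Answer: 57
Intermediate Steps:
Y = -8 (Y = 2 - 10 = -8)
d(S) = 1
(54 - 6)*d(Y) + T(10, -12) = (54 - 6)*1 + (-1 + 10) = 48*1 + 9 = 48 + 9 = 57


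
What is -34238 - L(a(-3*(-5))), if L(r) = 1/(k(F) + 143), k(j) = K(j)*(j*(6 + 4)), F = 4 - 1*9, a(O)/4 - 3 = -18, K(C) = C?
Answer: -13455535/393 ≈ -34238.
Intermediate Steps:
a(O) = -60 (a(O) = 12 + 4*(-18) = 12 - 72 = -60)
F = -5 (F = 4 - 9 = -5)
k(j) = 10*j² (k(j) = j*(j*(6 + 4)) = j*(j*10) = j*(10*j) = 10*j²)
L(r) = 1/393 (L(r) = 1/(10*(-5)² + 143) = 1/(10*25 + 143) = 1/(250 + 143) = 1/393)
-34238 - L(a(-3*(-5))) = -34238 - 1*1/393 = -34238 - 1/393 = -13455535/393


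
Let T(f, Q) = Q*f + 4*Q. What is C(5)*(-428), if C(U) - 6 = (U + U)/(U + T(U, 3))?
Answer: -10807/4 ≈ -2701.8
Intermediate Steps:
T(f, Q) = 4*Q + Q*f
C(U) = 6 + 2*U/(12 + 4*U) (C(U) = 6 + (U + U)/(U + 3*(4 + U)) = 6 + (2*U)/(U + (12 + 3*U)) = 6 + (2*U)/(12 + 4*U) = 6 + 2*U/(12 + 4*U))
C(5)*(-428) = ((36 + 13*5)/(2*(3 + 5)))*(-428) = ((1/2)*(36 + 65)/8)*(-428) = ((1/2)*(1/8)*101)*(-428) = (101/16)*(-428) = -10807/4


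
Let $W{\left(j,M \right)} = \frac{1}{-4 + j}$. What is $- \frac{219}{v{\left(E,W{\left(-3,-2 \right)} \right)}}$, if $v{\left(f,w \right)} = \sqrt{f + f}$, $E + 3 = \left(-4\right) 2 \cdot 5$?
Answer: $\frac{219 i \sqrt{86}}{86} \approx 23.615 i$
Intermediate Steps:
$E = -43$ ($E = -3 + \left(-4\right) 2 \cdot 5 = -3 - 40 = -43$)
$v{\left(f,w \right)} = \sqrt{2} \sqrt{f}$ ($v{\left(f,w \right)} = \sqrt{2 f} = \sqrt{2} \sqrt{f}$)
$- \frac{219}{v{\left(E,W{\left(-3,-2 \right)} \right)}} = - \frac{219}{\sqrt{2} \sqrt{-43}} = - \frac{219}{\sqrt{2} i \sqrt{43}} = - \frac{219}{i \sqrt{86}} = - 219 \left(- \frac{i \sqrt{86}}{86}\right) = \frac{219 i \sqrt{86}}{86}$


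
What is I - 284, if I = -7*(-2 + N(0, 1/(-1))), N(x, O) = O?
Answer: -263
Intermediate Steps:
I = 21 (I = -7*(-2 + 1/(-1)) = -7*(-2 - 1) = -7*(-3) = 21)
I - 284 = 21 - 284 = -263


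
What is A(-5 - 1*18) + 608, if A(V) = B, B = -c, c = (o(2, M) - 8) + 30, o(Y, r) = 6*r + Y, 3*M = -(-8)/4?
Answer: 580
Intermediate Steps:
M = 2/3 (M = (-(-8)/4)/3 = (-2*(-1))/3 = (1/3)*2 = 2/3 ≈ 0.66667)
o(Y, r) = Y + 6*r
c = 28 (c = ((2 + 6*(2/3)) - 8) + 30 = ((2 + 4) - 8) + 30 = (6 - 8) + 30 = -2 + 30 = 28)
B = -28 (B = -1*28 = -28)
A(V) = -28
A(-5 - 1*18) + 608 = -28 + 608 = 580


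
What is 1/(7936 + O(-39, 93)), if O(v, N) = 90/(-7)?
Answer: 7/55462 ≈ 0.00012621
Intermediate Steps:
O(v, N) = -90/7 (O(v, N) = 90*(-1/7) = -90/7)
1/(7936 + O(-39, 93)) = 1/(7936 - 90/7) = 1/(55462/7) = 7/55462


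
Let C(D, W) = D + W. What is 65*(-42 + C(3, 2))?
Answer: -2405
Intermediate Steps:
65*(-42 + C(3, 2)) = 65*(-42 + (3 + 2)) = 65*(-42 + 5) = 65*(-37) = -2405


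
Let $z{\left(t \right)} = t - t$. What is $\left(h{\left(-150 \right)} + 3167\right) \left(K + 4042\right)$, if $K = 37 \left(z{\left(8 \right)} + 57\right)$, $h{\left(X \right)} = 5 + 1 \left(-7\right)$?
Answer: $19467915$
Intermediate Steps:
$z{\left(t \right)} = 0$
$h{\left(X \right)} = -2$ ($h{\left(X \right)} = 5 - 7 = -2$)
$K = 2109$ ($K = 37 \left(0 + 57\right) = 37 \cdot 57 = 2109$)
$\left(h{\left(-150 \right)} + 3167\right) \left(K + 4042\right) = \left(-2 + 3167\right) \left(2109 + 4042\right) = 3165 \cdot 6151 = 19467915$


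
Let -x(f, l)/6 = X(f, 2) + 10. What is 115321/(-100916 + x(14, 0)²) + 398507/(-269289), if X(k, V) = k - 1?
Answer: -63681241873/22047229008 ≈ -2.8884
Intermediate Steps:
X(k, V) = -1 + k
x(f, l) = -54 - 6*f (x(f, l) = -6*((-1 + f) + 10) = -6*(9 + f) = -54 - 6*f)
115321/(-100916 + x(14, 0)²) + 398507/(-269289) = 115321/(-100916 + (-54 - 6*14)²) + 398507/(-269289) = 115321/(-100916 + (-54 - 84)²) + 398507*(-1/269289) = 115321/(-100916 + (-138)²) - 398507/269289 = 115321/(-100916 + 19044) - 398507/269289 = 115321/(-81872) - 398507/269289 = 115321*(-1/81872) - 398507/269289 = -115321/81872 - 398507/269289 = -63681241873/22047229008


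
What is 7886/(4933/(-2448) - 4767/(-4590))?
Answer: -96524640/11953 ≈ -8075.4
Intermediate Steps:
7886/(4933/(-2448) - 4767/(-4590)) = 7886/(4933*(-1/2448) - 4767*(-1/4590)) = 7886/(-4933/2448 + 1589/1530) = 7886/(-11953/12240) = 7886*(-12240/11953) = -96524640/11953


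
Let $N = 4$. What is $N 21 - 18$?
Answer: $66$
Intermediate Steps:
$N 21 - 18 = 4 \cdot 21 - 18 = 84 - 18 = 66$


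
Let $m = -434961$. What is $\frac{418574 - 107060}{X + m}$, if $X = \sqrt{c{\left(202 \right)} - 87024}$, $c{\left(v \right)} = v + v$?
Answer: $- \frac{135496440954}{189191158141} - \frac{623028 i \sqrt{21655}}{189191158141} \approx -0.71619 - 0.0004846 i$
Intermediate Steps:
$c{\left(v \right)} = 2 v$
$X = 2 i \sqrt{21655}$ ($X = \sqrt{2 \cdot 202 - 87024} = \sqrt{404 - 87024} = \sqrt{-86620} = 2 i \sqrt{21655} \approx 294.31 i$)
$\frac{418574 - 107060}{X + m} = \frac{418574 - 107060}{2 i \sqrt{21655} - 434961} = \frac{311514}{-434961 + 2 i \sqrt{21655}}$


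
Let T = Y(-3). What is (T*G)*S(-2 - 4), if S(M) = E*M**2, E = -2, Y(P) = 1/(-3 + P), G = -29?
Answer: -348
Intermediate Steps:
T = -1/6 (T = 1/(-3 - 3) = 1/(-6) = -1/6 ≈ -0.16667)
S(M) = -2*M**2
(T*G)*S(-2 - 4) = (-1/6*(-29))*(-2*(-2 - 4)**2) = 29*(-2*(-6)**2)/6 = 29*(-2*36)/6 = (29/6)*(-72) = -348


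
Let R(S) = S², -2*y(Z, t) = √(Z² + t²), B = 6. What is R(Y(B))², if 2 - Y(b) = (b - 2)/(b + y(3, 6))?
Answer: 3658256/1185921 - 178432*√5/131769 ≈ 0.056818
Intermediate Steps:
y(Z, t) = -√(Z² + t²)/2
Y(b) = 2 - (-2 + b)/(b - 3*√5/2) (Y(b) = 2 - (b - 2)/(b - √(3² + 6²)/2) = 2 - (-2 + b)/(b - √(9 + 36)/2) = 2 - (-2 + b)/(b - 3*√5/2))
R(Y(B))² = ((2*(2 + 6 - 3*√5)/(-3*√5 + 2*6))²)² = ((2*(8 - 3*√5)/(-3*√5 + 12))²)² = ((2*(8 - 3*√5)/(12 - 3*√5))²)² = (4*(8 - 3*√5)²/(12 - 3*√5)²)² = 16*(8 - 3*√5)⁴/(12 - 3*√5)⁴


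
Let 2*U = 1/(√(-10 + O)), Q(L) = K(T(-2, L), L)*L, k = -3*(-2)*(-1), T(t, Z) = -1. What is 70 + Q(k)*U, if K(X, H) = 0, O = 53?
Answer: 70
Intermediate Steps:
k = -6 (k = 6*(-1) = -6)
Q(L) = 0 (Q(L) = 0*L = 0)
U = √43/86 (U = 1/(2*(√(-10 + 53))) = 1/(2*(√43)) = (√43/43)/2 = √43/86 ≈ 0.076249)
70 + Q(k)*U = 70 + 0*(√43/86) = 70 + 0 = 70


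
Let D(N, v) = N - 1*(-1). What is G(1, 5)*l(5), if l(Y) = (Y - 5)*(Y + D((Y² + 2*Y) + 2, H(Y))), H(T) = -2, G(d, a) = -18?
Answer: 0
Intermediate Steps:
D(N, v) = 1 + N (D(N, v) = N + 1 = 1 + N)
l(Y) = (-5 + Y)*(3 + Y² + 3*Y) (l(Y) = (Y - 5)*(Y + (1 + ((Y² + 2*Y) + 2))) = (-5 + Y)*(Y + (1 + (2 + Y² + 2*Y))) = (-5 + Y)*(Y + (3 + Y² + 2*Y)) = (-5 + Y)*(3 + Y² + 3*Y))
G(1, 5)*l(5) = -18*(-15 + 5³ - 12*5 - 2*5²) = -18*(-15 + 125 - 60 - 2*25) = -18*(-15 + 125 - 60 - 50) = -18*0 = 0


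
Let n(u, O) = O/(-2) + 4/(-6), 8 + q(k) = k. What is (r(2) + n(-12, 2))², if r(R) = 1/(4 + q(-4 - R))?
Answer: 2809/900 ≈ 3.1211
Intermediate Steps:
q(k) = -8 + k
n(u, O) = -⅔ - O/2 (n(u, O) = O*(-½) + 4*(-⅙) = -O/2 - ⅔ = -⅔ - O/2)
r(R) = 1/(-8 - R) (r(R) = 1/(4 + (-8 + (-4 - R))) = 1/(4 + (-12 - R)) = 1/(-8 - R))
(r(2) + n(-12, 2))² = (-1/(8 + 2) + (-⅔ - ½*2))² = (-1/10 + (-⅔ - 1))² = (-1*⅒ - 5/3)² = (-⅒ - 5/3)² = (-53/30)² = 2809/900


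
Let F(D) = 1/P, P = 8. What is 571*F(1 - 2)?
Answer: 571/8 ≈ 71.375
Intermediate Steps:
F(D) = 1/8
571*F(1 - 2) = 571*(1/8) = 571/8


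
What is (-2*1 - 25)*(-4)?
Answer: 108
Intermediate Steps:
(-2*1 - 25)*(-4) = (-2 - 25)*(-4) = -27*(-4) = 108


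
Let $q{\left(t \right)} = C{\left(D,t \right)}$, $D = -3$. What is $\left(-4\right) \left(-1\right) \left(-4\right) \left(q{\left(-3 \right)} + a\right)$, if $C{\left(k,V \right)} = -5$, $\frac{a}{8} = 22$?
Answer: $-2736$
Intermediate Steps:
$a = 176$ ($a = 8 \cdot 22 = 176$)
$q{\left(t \right)} = -5$
$\left(-4\right) \left(-1\right) \left(-4\right) \left(q{\left(-3 \right)} + a\right) = \left(-4\right) \left(-1\right) \left(-4\right) \left(-5 + 176\right) = 4 \left(-4\right) 171 = \left(-16\right) 171 = -2736$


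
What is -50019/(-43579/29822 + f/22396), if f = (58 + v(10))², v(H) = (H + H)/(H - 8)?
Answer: 8351841394182/209524589 ≈ 39861.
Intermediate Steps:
v(H) = 2*H/(-8 + H) (v(H) = (2*H)/(-8 + H) = 2*H/(-8 + H))
f = 4624 (f = (58 + 2*10/(-8 + 10))² = (58 + 2*10/2)² = (58 + 2*10*(½))² = (58 + 10)² = 68² = 4624)
-50019/(-43579/29822 + f/22396) = -50019/(-43579/29822 + 4624/22396) = -50019/(-43579*1/29822 + 4624*(1/22396)) = -50019/(-43579/29822 + 1156/5599) = -50019/(-209524589/166973378) = -50019*(-166973378/209524589) = 8351841394182/209524589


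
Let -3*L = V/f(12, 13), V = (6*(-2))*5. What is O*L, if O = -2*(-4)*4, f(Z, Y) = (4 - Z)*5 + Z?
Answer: -160/7 ≈ -22.857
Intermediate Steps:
f(Z, Y) = 20 - 4*Z (f(Z, Y) = (20 - 5*Z) + Z = 20 - 4*Z)
O = 32 (O = 8*4 = 32)
V = -60 (V = -12*5 = -60)
L = -5/7 (L = -(-20)/(20 - 4*12) = -(-20)/(20 - 48) = -(-20)/(-28) = -(-20)*(-1)/28 = -1/3*15/7 = -5/7 ≈ -0.71429)
O*L = 32*(-5/7) = -160/7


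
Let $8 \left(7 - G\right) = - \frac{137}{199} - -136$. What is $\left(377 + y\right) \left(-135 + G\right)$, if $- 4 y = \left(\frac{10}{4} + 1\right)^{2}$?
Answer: $- \frac{1380296049}{25472} \approx -54189.0$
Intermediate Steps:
$G = - \frac{15783}{1592}$ ($G = 7 - \frac{- \frac{137}{199} - -136}{8} = 7 - \frac{\left(-137\right) \frac{1}{199} + 136}{8} = 7 - \frac{- \frac{137}{199} + 136}{8} = 7 - \frac{26927}{1592} = - \frac{15783}{1592} \approx -9.9139$)
$y = - \frac{49}{16}$ ($y = - \frac{\left(\frac{10}{4} + 1\right)^{2}}{4} = - \frac{\left(10 \cdot \frac{1}{4} + 1\right)^{2}}{4} = - \frac{\left(\frac{5}{2} + 1\right)^{2}}{4} = - \frac{\left(\frac{7}{2}\right)^{2}}{4} = \left(- \frac{1}{4}\right) \frac{49}{4} = - \frac{49}{16} \approx -3.0625$)
$\left(377 + y\right) \left(-135 + G\right) = \left(377 - \frac{49}{16}\right) \left(-135 - \frac{15783}{1592}\right) = \frac{5983}{16} \left(- \frac{230703}{1592}\right) = - \frac{1380296049}{25472}$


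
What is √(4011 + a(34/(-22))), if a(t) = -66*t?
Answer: 3*√457 ≈ 64.133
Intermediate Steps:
√(4011 + a(34/(-22))) = √(4011 - 2244/(-22)) = √(4011 - 2244*(-1)/22) = √(4011 - 66*(-17/11)) = √(4011 + 102) = √4113 = 3*√457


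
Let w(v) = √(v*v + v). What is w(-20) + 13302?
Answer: 13302 + 2*√95 ≈ 13322.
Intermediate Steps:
w(v) = √(v + v²) (w(v) = √(v² + v) = √(v + v²))
w(-20) + 13302 = √(-20*(1 - 20)) + 13302 = √(-20*(-19)) + 13302 = √380 + 13302 = 2*√95 + 13302 = 13302 + 2*√95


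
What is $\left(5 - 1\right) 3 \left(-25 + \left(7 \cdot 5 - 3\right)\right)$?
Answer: $84$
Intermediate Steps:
$\left(5 - 1\right) 3 \left(-25 + \left(7 \cdot 5 - 3\right)\right) = 4 \cdot 3 \left(-25 + \left(35 - 3\right)\right) = 12 \left(-25 + 32\right) = 12 \cdot 7 = 84$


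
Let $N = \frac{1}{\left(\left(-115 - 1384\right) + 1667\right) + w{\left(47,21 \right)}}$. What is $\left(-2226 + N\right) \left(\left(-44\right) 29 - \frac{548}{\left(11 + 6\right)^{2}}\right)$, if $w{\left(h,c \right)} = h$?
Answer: $\frac{176748660768}{62135} \approx 2.8446 \cdot 10^{6}$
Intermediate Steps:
$N = \frac{1}{215}$ ($N = \frac{1}{\left(\left(-115 - 1384\right) + 1667\right) + 47} = \frac{1}{\left(-1499 + 1667\right) + 47} = \frac{1}{168 + 47} = \frac{1}{215} \approx 0.0046512$)
$\left(-2226 + N\right) \left(\left(-44\right) 29 - \frac{548}{\left(11 + 6\right)^{2}}\right) = \left(-2226 + \frac{1}{215}\right) \left(\left(-44\right) 29 - \frac{548}{\left(11 + 6\right)^{2}}\right) = - \frac{478589 \left(-1276 - \frac{548}{17^{2}}\right)}{215} = - \frac{478589 \left(-1276 - \frac{548}{289}\right)}{215} = \left(- \frac{478589}{215}\right) \left(- \frac{369312}{289}\right) = \frac{176748660768}{62135}$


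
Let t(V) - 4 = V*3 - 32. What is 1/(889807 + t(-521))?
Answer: 1/888216 ≈ 1.1259e-6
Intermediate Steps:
t(V) = -28 + 3*V (t(V) = 4 + (V*3 - 32) = 4 + (3*V - 32) = 4 + (-32 + 3*V) = -28 + 3*V)
1/(889807 + t(-521)) = 1/(889807 + (-28 + 3*(-521))) = 1/(889807 + (-28 - 1563)) = 1/(889807 - 1591) = 1/888216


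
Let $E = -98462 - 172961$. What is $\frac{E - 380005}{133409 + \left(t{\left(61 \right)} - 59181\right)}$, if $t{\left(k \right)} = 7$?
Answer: $- \frac{651428}{74235} \approx -8.7752$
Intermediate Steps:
$E = -271423$ ($E = -98462 - 172961 = -271423$)
$\frac{E - 380005}{133409 + \left(t{\left(61 \right)} - 59181\right)} = \frac{-271423 - 380005}{133409 + \left(7 - 59181\right)} = - \frac{651428}{133409 + \left(7 - 59181\right)} = - \frac{651428}{133409 - 59174} = - \frac{651428}{74235}$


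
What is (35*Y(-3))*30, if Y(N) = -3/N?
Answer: 1050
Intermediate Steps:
(35*Y(-3))*30 = (35*(-3/(-3)))*30 = (35*(-3*(-⅓)))*30 = (35*1)*30 = 35*30 = 1050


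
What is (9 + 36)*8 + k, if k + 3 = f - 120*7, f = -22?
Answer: -505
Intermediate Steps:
k = -865 (k = -3 + (-22 - 120*7) = -3 + (-22 - 24*35) = -3 + (-22 - 840) = -3 - 862 = -865)
(9 + 36)*8 + k = (9 + 36)*8 - 865 = 45*8 - 865 = 360 - 865 = -505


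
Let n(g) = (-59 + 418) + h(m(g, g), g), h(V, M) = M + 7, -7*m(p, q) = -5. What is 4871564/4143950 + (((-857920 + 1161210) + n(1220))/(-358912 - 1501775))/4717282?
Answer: 10689898235705378944/9093261445956264825 ≈ 1.1756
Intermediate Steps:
m(p, q) = 5/7 (m(p, q) = -⅐*(-5) = 5/7)
h(V, M) = 7 + M
n(g) = 366 + g (n(g) = (-59 + 418) + (7 + g) = 359 + (7 + g) = 366 + g)
4871564/4143950 + (((-857920 + 1161210) + n(1220))/(-358912 - 1501775))/4717282 = 4871564/4143950 + (((-857920 + 1161210) + (366 + 1220))/(-358912 - 1501775))/4717282 = 4871564*(1/4143950) + ((303290 + 1586)/(-1860687))*(1/4717282) = 2435782/2071975 + (304876*(-1/1860687))*(1/4717282) = 2435782/2071975 - 304876/1860687*1/4717282 = 2435782/2071975 - 152438/4388692646367 = 10689898235705378944/9093261445956264825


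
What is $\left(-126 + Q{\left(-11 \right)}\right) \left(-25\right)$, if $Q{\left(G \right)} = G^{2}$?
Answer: $125$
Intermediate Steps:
$\left(-126 + Q{\left(-11 \right)}\right) \left(-25\right) = \left(-126 + \left(-11\right)^{2}\right) \left(-25\right) = \left(-126 + 121\right) \left(-25\right) = \left(-5\right) \left(-25\right) = 125$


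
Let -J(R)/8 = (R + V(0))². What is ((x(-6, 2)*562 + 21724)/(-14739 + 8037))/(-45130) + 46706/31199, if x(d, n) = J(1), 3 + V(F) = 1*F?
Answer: 706343614691/471824442537 ≈ 1.4970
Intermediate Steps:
V(F) = -3 + F (V(F) = -3 + 1*F = -3 + F)
J(R) = -8*(-3 + R)² (J(R) = -8*(R + (-3 + 0))² = -8*(R - 3)² = -8*(-3 + R)²)
x(d, n) = -32 (x(d, n) = -8*(-3 + 1)² = -8*(-2)² = -8*4 = -32)
((x(-6, 2)*562 + 21724)/(-14739 + 8037))/(-45130) + 46706/31199 = ((-32*562 + 21724)/(-14739 + 8037))/(-45130) + 46706/31199 = ((-17984 + 21724)/(-6702))*(-1/45130) + 46706*(1/31199) = (3740*(-1/6702))*(-1/45130) + 46706/31199 = -1870/3351*(-1/45130) + 46706/31199 = 187/15123063 + 46706/31199 = 706343614691/471824442537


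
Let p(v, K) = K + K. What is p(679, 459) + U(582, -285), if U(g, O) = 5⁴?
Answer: 1543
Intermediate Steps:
p(v, K) = 2*K
U(g, O) = 625
p(679, 459) + U(582, -285) = 2*459 + 625 = 918 + 625 = 1543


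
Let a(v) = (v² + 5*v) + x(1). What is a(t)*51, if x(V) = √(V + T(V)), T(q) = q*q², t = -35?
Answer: 53550 + 51*√2 ≈ 53622.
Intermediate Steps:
T(q) = q³
x(V) = √(V + V³)
a(v) = √2 + v² + 5*v (a(v) = (v² + 5*v) + √(1 + 1³) = (v² + 5*v) + √(1 + 1) = (v² + 5*v) + √2 = √2 + v² + 5*v)
a(t)*51 = (√2 + (-35)² + 5*(-35))*51 = (√2 + 1225 - 175)*51 = (1050 + √2)*51 = 53550 + 51*√2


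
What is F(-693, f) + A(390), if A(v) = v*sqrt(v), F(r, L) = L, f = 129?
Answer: 129 + 390*sqrt(390) ≈ 7830.9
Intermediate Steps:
A(v) = v**(3/2)
F(-693, f) + A(390) = 129 + 390**(3/2) = 129 + 390*sqrt(390)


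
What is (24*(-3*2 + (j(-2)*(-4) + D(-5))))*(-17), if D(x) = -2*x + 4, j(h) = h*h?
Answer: 3264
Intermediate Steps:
j(h) = h²
D(x) = 4 - 2*x
(24*(-3*2 + (j(-2)*(-4) + D(-5))))*(-17) = (24*(-3*2 + ((-2)²*(-4) + (4 - 2*(-5)))))*(-17) = (24*(-6 + (4*(-4) + (4 + 10))))*(-17) = (24*(-6 + (-16 + 14)))*(-17) = (24*(-6 - 2))*(-17) = (24*(-8))*(-17) = -192*(-17) = 3264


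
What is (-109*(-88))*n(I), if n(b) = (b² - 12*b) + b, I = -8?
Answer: 1457984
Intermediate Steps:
n(b) = b² - 11*b
(-109*(-88))*n(I) = (-109*(-88))*(-8*(-11 - 8)) = 9592*(-8*(-19)) = 9592*152 = 1457984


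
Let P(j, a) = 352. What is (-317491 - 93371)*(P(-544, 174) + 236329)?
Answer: -97243229022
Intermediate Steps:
(-317491 - 93371)*(P(-544, 174) + 236329) = (-317491 - 93371)*(352 + 236329) = -410862*236681 = -97243229022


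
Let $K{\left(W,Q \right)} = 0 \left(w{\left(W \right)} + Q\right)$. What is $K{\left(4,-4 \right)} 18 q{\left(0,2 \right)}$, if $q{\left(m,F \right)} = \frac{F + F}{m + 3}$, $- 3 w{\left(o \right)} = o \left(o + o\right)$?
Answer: $0$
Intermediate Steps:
$w{\left(o \right)} = - \frac{2 o^{2}}{3}$ ($w{\left(o \right)} = - \frac{o \left(o + o\right)}{3} = - \frac{o 2 o}{3} = - \frac{2 o^{2}}{3}$)
$q{\left(m,F \right)} = \frac{2 F}{3 + m}$
$K{\left(W,Q \right)} = 0$ ($K{\left(W,Q \right)} = 0 \left(- \frac{2 W^{2}}{3} + Q\right) = 0 \left(Q - \frac{2 W^{2}}{3}\right) = 0$)
$K{\left(4,-4 \right)} 18 q{\left(0,2 \right)} = 0 \cdot 18 \cdot 2 \cdot 2 \frac{1}{3 + 0} = 0 \cdot 2 \cdot 2 \cdot \frac{1}{3} = 0 \cdot \frac{4}{3} = 0$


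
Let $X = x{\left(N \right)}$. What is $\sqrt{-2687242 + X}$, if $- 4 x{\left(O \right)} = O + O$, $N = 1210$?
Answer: $i \sqrt{2687847} \approx 1639.5 i$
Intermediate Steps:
$x{\left(O \right)} = - \frac{O}{2}$ ($x{\left(O \right)} = - \frac{O + O}{4} = - \frac{2 O}{4} = - \frac{O}{2}$)
$X = -605$ ($X = \left(- \frac{1}{2}\right) 1210 = -605$)
$\sqrt{-2687242 + X} = \sqrt{-2687242 - 605} = \sqrt{-2687847} = i \sqrt{2687847}$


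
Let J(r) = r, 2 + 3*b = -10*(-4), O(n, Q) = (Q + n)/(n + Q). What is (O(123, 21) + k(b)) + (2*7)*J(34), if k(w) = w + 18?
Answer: 1523/3 ≈ 507.67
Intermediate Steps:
O(n, Q) = 1 (O(n, Q) = (Q + n)/(Q + n) = 1)
b = 38/3 (b = -⅔ + (-10*(-4))/3 = -⅔ + (⅓)*40 = -⅔ + 40/3 = 38/3 ≈ 12.667)
k(w) = 18 + w
(O(123, 21) + k(b)) + (2*7)*J(34) = (1 + (18 + 38/3)) + (2*7)*34 = (1 + 92/3) + 14*34 = 95/3 + 476 = 1523/3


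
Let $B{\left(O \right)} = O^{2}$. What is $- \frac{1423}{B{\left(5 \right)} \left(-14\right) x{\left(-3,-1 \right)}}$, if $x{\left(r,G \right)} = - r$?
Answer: $\frac{1423}{1050} \approx 1.3552$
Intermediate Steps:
$- \frac{1423}{B{\left(5 \right)} \left(-14\right) x{\left(-3,-1 \right)}} = - \frac{1423}{5^{2} \left(-14\right) \left(\left(-1\right) \left(-3\right)\right)} = - \frac{1423}{25 \left(-14\right) 3} = - \frac{1423}{\left(-350\right) 3} = - \frac{1423}{-1050} = \left(-1423\right) \left(- \frac{1}{1050}\right) = \frac{1423}{1050}$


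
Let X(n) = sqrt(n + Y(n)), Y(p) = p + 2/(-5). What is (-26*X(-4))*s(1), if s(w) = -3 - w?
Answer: 104*I*sqrt(210)/5 ≈ 301.42*I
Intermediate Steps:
Y(p) = -2/5 + p (Y(p) = p + 2*(-1/5) = p - 2/5 = -2/5 + p)
X(n) = sqrt(-2/5 + 2*n) (X(n) = sqrt(n + (-2/5 + n)) = sqrt(-2/5 + 2*n))
(-26*X(-4))*s(1) = (-26*sqrt(-10 + 50*(-4))/5)*(-3 - 1*1) = (-26*sqrt(-10 - 200)/5)*(-3 - 1) = -26*sqrt(-210)/5*(-4) = -26*I*sqrt(210)/5*(-4) = 104*I*sqrt(210)/5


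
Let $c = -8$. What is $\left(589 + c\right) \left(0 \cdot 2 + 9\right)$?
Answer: $5229$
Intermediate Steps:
$\left(589 + c\right) \left(0 \cdot 2 + 9\right) = \left(589 - 8\right) \left(0 \cdot 2 + 9\right) = 581 \left(0 + 9\right) = 581 \cdot 9 = 5229$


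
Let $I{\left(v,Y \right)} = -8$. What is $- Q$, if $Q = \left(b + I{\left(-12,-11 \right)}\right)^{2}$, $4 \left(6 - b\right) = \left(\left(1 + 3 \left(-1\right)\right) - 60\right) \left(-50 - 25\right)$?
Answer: $- \frac{5424241}{4} \approx -1.3561 \cdot 10^{6}$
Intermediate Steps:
$b = - \frac{2313}{2}$ ($b = 6 - \frac{\left(\left(1 + 3 \left(-1\right)\right) - 60\right) \left(-50 - 25\right)}{4} = 6 - \frac{\left(\left(1 - 3\right) - 60\right) \left(-75\right)}{4} = 6 - \frac{\left(-2 - 60\right) \left(-75\right)}{4} = 6 - \frac{\left(-62\right) \left(-75\right)}{4} = 6 - \frac{2325}{2} = - \frac{2313}{2} \approx -1156.5$)
$Q = \frac{5424241}{4}$ ($Q = \left(- \frac{2313}{2} - 8\right)^{2} = \left(- \frac{2329}{2}\right)^{2} = \frac{5424241}{4} \approx 1.3561 \cdot 10^{6}$)
$- Q = \left(-1\right) \frac{5424241}{4} = - \frac{5424241}{4}$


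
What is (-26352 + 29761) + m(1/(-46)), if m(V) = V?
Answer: 156813/46 ≈ 3409.0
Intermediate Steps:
(-26352 + 29761) + m(1/(-46)) = (-26352 + 29761) + 1/(-46) = 3409 - 1/46 = 156813/46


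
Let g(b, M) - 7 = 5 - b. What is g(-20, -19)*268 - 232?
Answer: 8344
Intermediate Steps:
g(b, M) = 12 - b (g(b, M) = 7 + (5 - b) = 12 - b)
g(-20, -19)*268 - 232 = (12 - 1*(-20))*268 - 232 = (12 + 20)*268 - 232 = 32*268 - 232 = 8576 - 232 = 8344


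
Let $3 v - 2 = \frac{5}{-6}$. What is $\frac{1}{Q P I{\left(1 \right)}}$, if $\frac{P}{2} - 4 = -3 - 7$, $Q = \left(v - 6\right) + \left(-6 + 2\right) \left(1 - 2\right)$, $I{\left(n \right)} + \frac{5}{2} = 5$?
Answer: $\frac{3}{145} \approx 0.02069$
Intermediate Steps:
$v = \frac{7}{18}$ ($v = \frac{2}{3} + \frac{5 \frac{1}{-6}}{3} = \frac{2}{3} + \frac{5 \left(- \frac{1}{6}\right)}{3} = \frac{2}{3} + \frac{1}{3} \left(- \frac{5}{6}\right) = \frac{2}{3} - \frac{5}{18} = \frac{7}{18} \approx 0.38889$)
$I{\left(n \right)} = \frac{5}{2}$ ($I{\left(n \right)} = - \frac{5}{2} + 5 = \frac{5}{2}$)
$Q = - \frac{29}{18}$ ($Q = \left(\frac{7}{18} - 6\right) + \left(-6 + 2\right) \left(1 - 2\right) = - \frac{101}{18} - -4 = - \frac{101}{18} + 4 = - \frac{29}{18} \approx -1.6111$)
$P = -12$ ($P = 8 + 2 \left(-3 - 7\right) = 8 + 2 \left(-10\right) = 8 - 20 = -12$)
$\frac{1}{Q P I{\left(1 \right)}} = \frac{1}{\left(- \frac{29}{18}\right) \left(-12\right) \frac{5}{2}} = \frac{1}{\frac{58}{3} \cdot \frac{5}{2}} = \frac{1}{\frac{145}{3}} = \frac{3}{145}$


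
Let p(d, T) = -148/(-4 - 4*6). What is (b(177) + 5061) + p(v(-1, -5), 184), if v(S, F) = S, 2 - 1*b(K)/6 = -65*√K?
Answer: 35548/7 + 390*√177 ≈ 10267.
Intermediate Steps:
b(K) = 12 + 390*√K (b(K) = 12 - (-390)*√K = 12 + 390*√K)
p(d, T) = 37/7 (p(d, T) = -148/(-4 - 24) = -148/(-28) = -148*(-1/28) = 37/7)
(b(177) + 5061) + p(v(-1, -5), 184) = ((12 + 390*√177) + 5061) + 37/7 = (5073 + 390*√177) + 37/7 = 35548/7 + 390*√177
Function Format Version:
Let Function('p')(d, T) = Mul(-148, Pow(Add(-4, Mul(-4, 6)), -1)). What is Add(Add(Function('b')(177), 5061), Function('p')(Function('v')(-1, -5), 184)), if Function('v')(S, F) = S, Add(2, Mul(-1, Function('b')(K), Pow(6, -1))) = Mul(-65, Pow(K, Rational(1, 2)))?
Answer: Add(Rational(35548, 7), Mul(390, Pow(177, Rational(1, 2)))) ≈ 10267.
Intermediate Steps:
Function('b')(K) = Add(12, Mul(390, Pow(K, Rational(1, 2)))) (Function('b')(K) = Add(12, Mul(-6, Mul(-65, Pow(K, Rational(1, 2))))) = Add(12, Mul(390, Pow(K, Rational(1, 2)))))
Function('p')(d, T) = Rational(37, 7) (Function('p')(d, T) = Mul(-148, Pow(Add(-4, -24), -1)) = Mul(-148, Pow(-28, -1)) = Mul(-148, Rational(-1, 28)) = Rational(37, 7))
Add(Add(Function('b')(177), 5061), Function('p')(Function('v')(-1, -5), 184)) = Add(Add(Add(12, Mul(390, Pow(177, Rational(1, 2)))), 5061), Rational(37, 7)) = Add(Add(5073, Mul(390, Pow(177, Rational(1, 2)))), Rational(37, 7)) = Add(Rational(35548, 7), Mul(390, Pow(177, Rational(1, 2))))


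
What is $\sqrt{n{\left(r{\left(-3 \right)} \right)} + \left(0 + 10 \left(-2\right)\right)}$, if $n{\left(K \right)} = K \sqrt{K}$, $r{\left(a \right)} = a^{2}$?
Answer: $\sqrt{7} \approx 2.6458$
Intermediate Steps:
$n{\left(K \right)} = K^{\frac{3}{2}}$
$\sqrt{n{\left(r{\left(-3 \right)} \right)} + \left(0 + 10 \left(-2\right)\right)} = \sqrt{\left(\left(-3\right)^{2}\right)^{\frac{3}{2}} + \left(0 + 10 \left(-2\right)\right)} = \sqrt{9^{\frac{3}{2}} + \left(0 - 20\right)} = \sqrt{27 - 20} = \sqrt{7}$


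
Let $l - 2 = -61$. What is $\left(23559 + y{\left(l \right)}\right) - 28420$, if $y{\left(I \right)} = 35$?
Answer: $-4826$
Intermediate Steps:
$l = -59$ ($l = 2 - 61 = -59$)
$\left(23559 + y{\left(l \right)}\right) - 28420 = \left(23559 + 35\right) - 28420 = 23594 - 28420 = -4826$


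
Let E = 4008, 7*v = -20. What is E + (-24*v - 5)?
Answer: 28501/7 ≈ 4071.6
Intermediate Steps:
v = -20/7 (v = (⅐)*(-20) = -20/7 ≈ -2.8571)
E + (-24*v - 5) = 4008 + (-24*(-20/7) - 5) = 4008 + (480/7 - 5) = 4008 + 445/7 = 28501/7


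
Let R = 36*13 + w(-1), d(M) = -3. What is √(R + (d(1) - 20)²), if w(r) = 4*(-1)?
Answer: √993 ≈ 31.512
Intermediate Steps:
w(r) = -4
R = 464 (R = 36*13 - 4 = 468 - 4 = 464)
√(R + (d(1) - 20)²) = √(464 + (-3 - 20)²) = √(464 + (-23)²) = √(464 + 529) = √993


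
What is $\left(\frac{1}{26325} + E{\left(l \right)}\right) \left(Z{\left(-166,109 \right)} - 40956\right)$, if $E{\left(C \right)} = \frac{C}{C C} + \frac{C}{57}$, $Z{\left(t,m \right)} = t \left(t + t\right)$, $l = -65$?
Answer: $- \frac{8182889956}{500175} \approx -16360.0$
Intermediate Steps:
$Z{\left(t,m \right)} = 2 t^{2}$ ($Z{\left(t,m \right)} = t 2 t = 2 t^{2}$)
$E{\left(C \right)} = \frac{1}{C} + \frac{C}{57}$ ($E{\left(C \right)} = \frac{C}{C^{2}} + C \frac{1}{57} = \frac{C}{C^{2}} + \frac{C}{57} = \frac{1}{C} + \frac{C}{57}$)
$\left(\frac{1}{26325} + E{\left(l \right)}\right) \left(Z{\left(-166,109 \right)} - 40956\right) = \left(\frac{1}{26325} + \left(\frac{1}{-65} + \frac{1}{57} \left(-65\right)\right)\right) \left(2 \left(-166\right)^{2} - 40956\right) = \left(\frac{1}{26325} - \frac{4282}{3705}\right) \left(2 \cdot 27556 - 40956\right) = \left(\frac{1}{26325} - \frac{4282}{3705}\right) \left(55112 - 40956\right) = \left(- \frac{578051}{500175}\right) 14156 = - \frac{8182889956}{500175}$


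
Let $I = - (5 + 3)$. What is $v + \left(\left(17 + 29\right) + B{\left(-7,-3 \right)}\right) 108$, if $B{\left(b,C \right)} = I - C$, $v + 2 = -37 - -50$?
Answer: $4439$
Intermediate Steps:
$v = 11$ ($v = -2 - -13 = -2 + \left(-37 + 50\right) = -2 + 13 = 11$)
$I = -8$ ($I = \left(-1\right) 8 = -8$)
$B{\left(b,C \right)} = -8 - C$
$v + \left(\left(17 + 29\right) + B{\left(-7,-3 \right)}\right) 108 = 11 + \left(\left(17 + 29\right) - 5\right) 108 = 11 + \left(46 + \left(-8 + 3\right)\right) 108 = 11 + \left(46 - 5\right) 108 = 11 + 41 \cdot 108 = 11 + 4428 = 4439$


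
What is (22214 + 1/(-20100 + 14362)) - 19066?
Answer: 18063223/5738 ≈ 3148.0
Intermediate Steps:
(22214 + 1/(-20100 + 14362)) - 19066 = (22214 + 1/(-5738)) - 19066 = (22214 - 1/5738) - 19066 = 127463931/5738 - 19066 = 18063223/5738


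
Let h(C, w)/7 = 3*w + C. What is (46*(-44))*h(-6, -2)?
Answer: 170016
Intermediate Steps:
h(C, w) = 7*C + 21*w (h(C, w) = 7*(3*w + C) = 7*(C + 3*w) = 7*C + 21*w)
(46*(-44))*h(-6, -2) = (46*(-44))*(7*(-6) + 21*(-2)) = -2024*(-42 - 42) = -2024*(-84) = 170016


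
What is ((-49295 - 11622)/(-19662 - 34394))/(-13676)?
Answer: -60917/739269856 ≈ -8.2402e-5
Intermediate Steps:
((-49295 - 11622)/(-19662 - 34394))/(-13676) = -60917/(-54056)*(-1/13676) = -60917*(-1/54056)*(-1/13676) = (60917/54056)*(-1/13676) = -60917/739269856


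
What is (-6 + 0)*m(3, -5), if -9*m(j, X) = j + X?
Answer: -4/3 ≈ -1.3333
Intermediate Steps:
m(j, X) = -X/9 - j/9 (m(j, X) = -(j + X)/9 = -(X + j)/9 = -X/9 - j/9)
(-6 + 0)*m(3, -5) = (-6 + 0)*(-1/9*(-5) - 1/9*3) = -6*(5/9 - 1/3) = -6*2/9 = -4/3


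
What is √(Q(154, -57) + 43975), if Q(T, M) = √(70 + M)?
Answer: √(43975 + √13) ≈ 209.71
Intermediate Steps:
√(Q(154, -57) + 43975) = √(√(70 - 57) + 43975) = √(√13 + 43975) = √(43975 + √13)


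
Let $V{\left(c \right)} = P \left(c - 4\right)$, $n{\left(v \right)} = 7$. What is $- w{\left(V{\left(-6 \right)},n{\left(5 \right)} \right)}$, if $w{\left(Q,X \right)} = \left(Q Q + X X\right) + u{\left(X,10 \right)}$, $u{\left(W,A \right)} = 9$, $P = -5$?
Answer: $-2558$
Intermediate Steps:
$V{\left(c \right)} = 20 - 5 c$ ($V{\left(c \right)} = - 5 \left(c - 4\right) = - 5 \left(-4 + c\right) = 20 - 5 c$)
$w{\left(Q,X \right)} = 9 + Q^{2} + X^{2}$ ($w{\left(Q,X \right)} = \left(Q Q + X X\right) + 9 = \left(Q^{2} + X^{2}\right) + 9 = 9 + Q^{2} + X^{2}$)
$- w{\left(V{\left(-6 \right)},n{\left(5 \right)} \right)} = - (9 + \left(20 - -30\right)^{2} + 7^{2}) = - (9 + \left(20 + 30\right)^{2} + 49) = - (9 + 50^{2} + 49) = - (9 + 2500 + 49) = \left(-1\right) 2558 = -2558$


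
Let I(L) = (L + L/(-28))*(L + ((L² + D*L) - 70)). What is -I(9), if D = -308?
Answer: 167184/7 ≈ 23883.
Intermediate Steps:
I(L) = 27*L*(-70 + L² - 307*L)/28 (I(L) = (L + L/(-28))*(L + ((L² - 308*L) - 70)) = (L + L*(-1/28))*(L + (-70 + L² - 308*L)) = (L - L/28)*(-70 + L² - 307*L) = (27*L/28)*(-70 + L² - 307*L) = 27*L*(-70 + L² - 307*L)/28)
-I(9) = -27*9*(-70 + 9² - 307*9)/28 = -27*9*(-70 + 81 - 2763)/28 = -27*9*(-2752)/28 = -1*(-167184/7) = 167184/7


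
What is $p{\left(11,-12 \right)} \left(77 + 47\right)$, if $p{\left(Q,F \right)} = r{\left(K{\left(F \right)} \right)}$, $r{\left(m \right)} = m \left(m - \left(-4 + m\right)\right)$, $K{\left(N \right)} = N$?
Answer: $-5952$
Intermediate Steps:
$r{\left(m \right)} = 4 m$ ($r{\left(m \right)} = m 4 = 4 m$)
$p{\left(Q,F \right)} = 4 F$
$p{\left(11,-12 \right)} \left(77 + 47\right) = 4 \left(-12\right) \left(77 + 47\right) = \left(-48\right) 124 = -5952$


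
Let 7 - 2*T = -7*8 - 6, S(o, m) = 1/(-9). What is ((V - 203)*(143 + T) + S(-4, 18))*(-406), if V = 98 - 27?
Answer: 85613626/9 ≈ 9.5126e+6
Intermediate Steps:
S(o, m) = -1/9
V = 71
T = 69/2 (T = 7/2 - (-7*8 - 6)/2 = 7/2 - (-56 - 6)/2 = 7/2 - 1/2*(-62) = 7/2 + 31 = 69/2 ≈ 34.500)
((V - 203)*(143 + T) + S(-4, 18))*(-406) = ((71 - 203)*(143 + 69/2) - 1/9)*(-406) = (-132*355/2 - 1/9)*(-406) = (-23430 - 1/9)*(-406) = -210871/9*(-406) = 85613626/9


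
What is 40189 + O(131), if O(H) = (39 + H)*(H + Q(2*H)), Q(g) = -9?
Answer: 60929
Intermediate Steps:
O(H) = (-9 + H)*(39 + H) (O(H) = (39 + H)*(H - 9) = (39 + H)*(-9 + H) = (-9 + H)*(39 + H))
40189 + O(131) = 40189 + (-351 + 131**2 + 30*131) = 40189 + (-351 + 17161 + 3930) = 40189 + 20740 = 60929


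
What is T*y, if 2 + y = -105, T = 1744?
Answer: -186608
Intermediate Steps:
y = -107 (y = -2 - 105 = -107)
T*y = 1744*(-107) = -186608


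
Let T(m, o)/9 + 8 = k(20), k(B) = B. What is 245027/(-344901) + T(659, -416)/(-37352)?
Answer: -2297374453/3220685538 ≈ -0.71332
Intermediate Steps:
T(m, o) = 108 (T(m, o) = -72 + 9*20 = -72 + 180 = 108)
245027/(-344901) + T(659, -416)/(-37352) = 245027/(-344901) + 108/(-37352) = 245027*(-1/344901) + 108*(-1/37352) = -245027/344901 - 27/9338 = -2297374453/3220685538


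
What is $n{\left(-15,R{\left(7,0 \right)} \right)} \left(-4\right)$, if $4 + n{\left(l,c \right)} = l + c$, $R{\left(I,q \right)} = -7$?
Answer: $104$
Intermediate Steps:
$n{\left(l,c \right)} = -4 + c + l$ ($n{\left(l,c \right)} = -4 + \left(l + c\right) = -4 + \left(c + l\right) = -4 + c + l$)
$n{\left(-15,R{\left(7,0 \right)} \right)} \left(-4\right) = \left(-4 - 7 - 15\right) \left(-4\right) = \left(-26\right) \left(-4\right) = 104$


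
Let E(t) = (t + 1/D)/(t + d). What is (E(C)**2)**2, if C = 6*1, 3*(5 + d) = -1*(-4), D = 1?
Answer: 81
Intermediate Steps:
d = -11/3 (d = -5 + (-1*(-4))/3 = -5 + (1/3)*4 = -5 + 4/3 = -11/3 ≈ -3.6667)
C = 6
E(t) = (1 + t)/(-11/3 + t) (E(t) = (t + 1/1)/(t - 11/3) = (t + 1*1)/(-11/3 + t) = (t + 1)/(-11/3 + t) = (1 + t)/(-11/3 + t))
(E(C)**2)**2 = ((3*(1 + 6)/(-11 + 3*6))**2)**2 = ((3*7/(-11 + 18))**2)**2 = ((3*7/7)**2)**2 = ((3*(1/7)*7)**2)**2 = (3**2)**2 = 9**2 = 81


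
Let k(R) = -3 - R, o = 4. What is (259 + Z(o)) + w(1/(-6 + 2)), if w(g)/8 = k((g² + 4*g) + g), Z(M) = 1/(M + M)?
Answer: 1957/8 ≈ 244.63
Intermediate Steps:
Z(M) = 1/(2*M)
w(g) = -24 - 40*g - 8*g² (w(g) = 8*(-3 - ((g² + 4*g) + g)) = 8*(-3 - (g² + 5*g)) = 8*(-3 + (-g² - 5*g)) = 8*(-3 - g² - 5*g) = -24 - 40*g - 8*g²)
(259 + Z(o)) + w(1/(-6 + 2)) = (259 + (½)/4) + (-24 - 8*(5 + 1/(-6 + 2))/(-6 + 2)) = (259 + (½)*(¼)) + (-24 - 8*(5 + 1/(-4))/(-4)) = (259 + ⅛) + (-24 - 8*(-¼)*(5 - ¼)) = 2073/8 + (-24 - 8*(-¼)*19/4) = 2073/8 + (-24 + 19/2) = 2073/8 - 29/2 = 1957/8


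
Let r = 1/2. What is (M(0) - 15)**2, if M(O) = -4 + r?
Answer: 1369/4 ≈ 342.25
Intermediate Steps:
r = 1/2 ≈ 0.50000
M(O) = -7/2 (M(O) = -4 + 1/2 = -7/2)
(M(0) - 15)**2 = (-7/2 - 15)**2 = (-37/2)**2 = 1369/4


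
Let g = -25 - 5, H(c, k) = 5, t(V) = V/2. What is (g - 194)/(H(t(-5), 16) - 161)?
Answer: 56/39 ≈ 1.4359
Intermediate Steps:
t(V) = V/2 (t(V) = V*(½) = V/2)
g = -30
(g - 194)/(H(t(-5), 16) - 161) = (-30 - 194)/(5 - 161) = -224/(-156) = -224*(-1/156) = 56/39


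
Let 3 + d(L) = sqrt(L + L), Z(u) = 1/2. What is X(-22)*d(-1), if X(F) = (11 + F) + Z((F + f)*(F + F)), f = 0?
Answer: 63/2 - 21*I*sqrt(2)/2 ≈ 31.5 - 14.849*I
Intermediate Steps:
Z(u) = 1/2
X(F) = 23/2 + F (X(F) = (11 + F) + 1/2 = 23/2 + F)
d(L) = -3 + sqrt(2)*sqrt(L) (d(L) = -3 + sqrt(L + L) = -3 + sqrt(2*L) = -3 + sqrt(2)*sqrt(L))
X(-22)*d(-1) = (23/2 - 22)*(-3 + sqrt(2)*sqrt(-1)) = -21*(-3 + sqrt(2)*I)/2 = -21*(-3 + I*sqrt(2))/2 = 63/2 - 21*I*sqrt(2)/2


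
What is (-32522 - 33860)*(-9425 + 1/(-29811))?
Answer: 18651262650232/29811 ≈ 6.2565e+8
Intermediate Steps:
(-32522 - 33860)*(-9425 + 1/(-29811)) = -66382*(-9425 - 1/29811) = -66382*(-280968676/29811) = 18651262650232/29811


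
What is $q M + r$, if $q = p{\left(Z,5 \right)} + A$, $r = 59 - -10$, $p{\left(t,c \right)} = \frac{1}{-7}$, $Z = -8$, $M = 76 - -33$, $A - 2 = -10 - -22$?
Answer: $\frac{11056}{7} \approx 1579.4$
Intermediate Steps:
$A = 14$ ($A = 2 - -12 = 2 + \left(-10 + 22\right) = 2 + 12 = 14$)
$M = 109$ ($M = 76 + 33 = 109$)
$p{\left(t,c \right)} = - \frac{1}{7}$
$r = 69$ ($r = 59 + 10 = 69$)
$q = \frac{97}{7}$ ($q = - \frac{1}{7} + 14 = \frac{97}{7} \approx 13.857$)
$q M + r = \frac{97}{7} \cdot 109 + 69 = \frac{10573}{7} + 69 = \frac{11056}{7}$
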